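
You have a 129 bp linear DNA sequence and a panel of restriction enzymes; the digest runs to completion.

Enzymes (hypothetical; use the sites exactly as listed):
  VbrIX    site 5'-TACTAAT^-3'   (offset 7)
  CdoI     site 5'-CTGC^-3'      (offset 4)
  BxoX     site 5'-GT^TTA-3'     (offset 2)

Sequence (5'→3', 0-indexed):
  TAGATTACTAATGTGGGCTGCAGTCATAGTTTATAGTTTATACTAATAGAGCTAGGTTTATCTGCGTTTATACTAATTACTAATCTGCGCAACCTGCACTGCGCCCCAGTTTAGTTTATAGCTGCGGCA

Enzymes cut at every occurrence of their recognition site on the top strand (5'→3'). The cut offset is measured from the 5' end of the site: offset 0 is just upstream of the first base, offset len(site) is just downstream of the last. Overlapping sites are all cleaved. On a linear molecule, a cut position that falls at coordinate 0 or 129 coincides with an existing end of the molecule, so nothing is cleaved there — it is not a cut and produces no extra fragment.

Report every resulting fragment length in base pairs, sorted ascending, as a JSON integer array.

[2,4,4,5,5,7,7,8,8,9,9,9,10,10,10,10,12]

Scan for sites:
  VbrIX TACTAAT/7: at [5, 40, 70, 77] ⇒ [12, 47, 77, 84]
  CdoI CTGC/4: at [17, 61, 84, 93, 98, 121] ⇒ [21, 65, 88, 97, 102, 125]
  BxoX GTTTA/2: at [28, 35, 55, 65, 108, 113] ⇒ [30, 37, 57, 67, 110, 115]

Pooled cuts: [12, 21, 30, 37, 47, 57, 65, 67, 77, 84, 88, 97, 102, 110, 115, 125]

Fragments:
  [0,12): 12 bp
  [12,21): 9 bp
  [21,30): 9 bp
  [30,37): 7 bp
  [37,47): 10 bp
  [47,57): 10 bp
  [57,65): 8 bp
  [65,67): 2 bp
  [67,77): 10 bp
  [77,84): 7 bp
  [84,88): 4 bp
  [88,97): 9 bp
  [97,102): 5 bp
  [102,110): 8 bp
  [110,115): 5 bp
  [115,125): 10 bp
  [125,129): 4 bp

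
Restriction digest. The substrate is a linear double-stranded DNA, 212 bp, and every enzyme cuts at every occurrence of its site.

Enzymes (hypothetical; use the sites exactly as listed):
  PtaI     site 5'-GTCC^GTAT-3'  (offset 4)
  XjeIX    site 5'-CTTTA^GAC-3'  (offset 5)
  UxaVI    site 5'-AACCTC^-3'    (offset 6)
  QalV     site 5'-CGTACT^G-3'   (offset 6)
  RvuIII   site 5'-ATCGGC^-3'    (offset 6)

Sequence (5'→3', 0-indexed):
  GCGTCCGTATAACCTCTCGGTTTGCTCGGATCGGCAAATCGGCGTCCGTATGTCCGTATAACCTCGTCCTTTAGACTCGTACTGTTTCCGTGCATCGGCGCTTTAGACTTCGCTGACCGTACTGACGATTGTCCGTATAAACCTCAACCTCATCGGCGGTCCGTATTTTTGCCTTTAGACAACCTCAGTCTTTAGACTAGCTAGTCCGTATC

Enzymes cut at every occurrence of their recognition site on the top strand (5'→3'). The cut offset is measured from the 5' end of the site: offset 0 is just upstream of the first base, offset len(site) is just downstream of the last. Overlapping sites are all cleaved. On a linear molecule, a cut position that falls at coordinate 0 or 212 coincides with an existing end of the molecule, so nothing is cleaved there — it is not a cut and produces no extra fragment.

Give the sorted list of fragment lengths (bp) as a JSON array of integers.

[4,5,5,6,6,6,6,8,8,8,8,9,10,10,10,11,11,13,15,16,18,19]

Per-enzyme occurrences:
  PtaI GTCCGTAT/4: at [2, 43, 51, 130, 158, 203] ⇒ [6, 47, 55, 134, 162, 207]
  XjeIX CTTTAGAC/5: at [68, 100, 172, 189] ⇒ [73, 105, 177, 194]
  UxaVI AACCTC/6: at [10, 59, 139, 145, 180] ⇒ [16, 65, 145, 151, 186]
  QalV CGTACTG/6: at [77, 117] ⇒ [83, 123]
  RvuIII ATCGGC/6: at [29, 37, 93, 151] ⇒ [35, 43, 99, 157]

Pooled cuts: [6, 16, 35, 43, 47, 55, 65, 73, 83, 99, 105, 123, 134, 145, 151, 157, 162, 177, 186, 194, 207]

Fragments:
  [0,6): 6 bp
  [6,16): 10 bp
  [16,35): 19 bp
  [35,43): 8 bp
  [43,47): 4 bp
  [47,55): 8 bp
  [55,65): 10 bp
  [65,73): 8 bp
  [73,83): 10 bp
  [83,99): 16 bp
  [99,105): 6 bp
  [105,123): 18 bp
  [123,134): 11 bp
  [134,145): 11 bp
  [145,151): 6 bp
  [151,157): 6 bp
  [157,162): 5 bp
  [162,177): 15 bp
  [177,186): 9 bp
  [186,194): 8 bp
  [194,207): 13 bp
  [207,212): 5 bp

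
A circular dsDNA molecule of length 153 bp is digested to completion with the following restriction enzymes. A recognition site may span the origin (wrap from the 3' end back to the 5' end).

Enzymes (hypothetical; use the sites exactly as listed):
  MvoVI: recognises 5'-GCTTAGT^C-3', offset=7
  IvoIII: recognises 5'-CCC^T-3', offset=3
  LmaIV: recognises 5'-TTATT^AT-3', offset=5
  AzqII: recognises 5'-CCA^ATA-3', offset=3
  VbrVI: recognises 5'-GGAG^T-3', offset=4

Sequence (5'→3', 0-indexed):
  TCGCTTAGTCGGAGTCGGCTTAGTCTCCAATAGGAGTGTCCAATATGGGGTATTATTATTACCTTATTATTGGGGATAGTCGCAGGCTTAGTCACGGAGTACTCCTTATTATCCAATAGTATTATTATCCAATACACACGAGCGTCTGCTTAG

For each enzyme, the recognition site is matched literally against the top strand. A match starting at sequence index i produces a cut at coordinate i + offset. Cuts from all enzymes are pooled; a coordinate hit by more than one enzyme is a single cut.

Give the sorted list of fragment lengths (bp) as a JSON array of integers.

Scan for sites:
  MvoVI GCTTAGTC/7: at [2, 17, 85, 147] ⇒ [1, 9, 24, 92]
  IvoIII (CCCT, off=3): no sites
  LmaIV TTATTAT/5: at [52, 63, 105, 121] ⇒ [57, 68, 110, 126]
  AzqII CCAATA/3: at [26, 39, 112, 128] ⇒ [29, 42, 115, 131]
  VbrVI GGAGT/4: at [10, 32, 95] ⇒ [14, 36, 99]

All cut coordinates (distinct, sorted): [1, 9, 14, 24, 29, 36, 42, 57, 68, 92, 99, 110, 115, 126, 131]

Fragment lengths:
  1→9: 8 bp
  9→14: 5 bp
  14→24: 10 bp
  24→29: 5 bp
  29→36: 7 bp
  36→42: 6 bp
  42→57: 15 bp
  57→68: 11 bp
  68→92: 24 bp
  92→99: 7 bp
  99→110: 11 bp
  110→115: 5 bp
  115→126: 11 bp
  126→131: 5 bp
  131→1 (wrap): 153-131+1 = 23 bp

[5,5,5,5,6,7,7,8,10,11,11,11,15,23,24]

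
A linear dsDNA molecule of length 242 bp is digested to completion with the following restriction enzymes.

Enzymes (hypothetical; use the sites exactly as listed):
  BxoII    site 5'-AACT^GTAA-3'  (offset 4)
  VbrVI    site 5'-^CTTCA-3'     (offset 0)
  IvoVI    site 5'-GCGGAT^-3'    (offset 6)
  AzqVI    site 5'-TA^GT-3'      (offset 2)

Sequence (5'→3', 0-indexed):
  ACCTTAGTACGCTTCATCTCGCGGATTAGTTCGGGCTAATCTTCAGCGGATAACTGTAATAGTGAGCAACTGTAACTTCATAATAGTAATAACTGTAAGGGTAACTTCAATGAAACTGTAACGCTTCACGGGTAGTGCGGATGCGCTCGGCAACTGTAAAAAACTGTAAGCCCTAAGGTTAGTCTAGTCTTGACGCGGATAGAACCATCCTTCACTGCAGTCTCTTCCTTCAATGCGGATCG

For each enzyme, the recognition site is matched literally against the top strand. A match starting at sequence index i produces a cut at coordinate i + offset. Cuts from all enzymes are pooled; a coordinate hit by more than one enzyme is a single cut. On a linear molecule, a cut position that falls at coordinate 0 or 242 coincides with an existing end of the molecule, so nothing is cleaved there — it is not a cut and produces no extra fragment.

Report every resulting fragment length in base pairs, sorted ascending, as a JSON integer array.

Per-enzyme occurrences:
  BxoII (AACTGTAA, off=4): starts [51, 67, 90, 113, 151, 161] → cuts [55, 71, 94, 117, 155, 165]
  VbrVI (CTTCA, off=0): starts [11, 40, 75, 104, 123, 209, 227] → cuts [11, 40, 75, 104, 123, 209, 227]
  IvoVI (GCGGAT, off=6): starts [20, 45, 136, 194, 234] → cuts [26, 51, 142, 200, 240]
  AzqVI (TAGT, off=2): starts [4, 26, 59, 83, 132, 179, 184] → cuts [6, 28, 61, 85, 134, 181, 186]

Pooled cuts: [6, 11, 26, 28, 40, 51, 55, 61, 71, 75, 85, 94, 104, 117, 123, 134, 142, 155, 165, 181, 186, 200, 209, 227, 240]

Fragment lengths:
  [0,6): 6 bp
  [6,11): 5 bp
  [11,26): 15 bp
  [26,28): 2 bp
  [28,40): 12 bp
  [40,51): 11 bp
  [51,55): 4 bp
  [55,61): 6 bp
  [61,71): 10 bp
  [71,75): 4 bp
  [75,85): 10 bp
  [85,94): 9 bp
  [94,104): 10 bp
  [104,117): 13 bp
  [117,123): 6 bp
  [123,134): 11 bp
  [134,142): 8 bp
  [142,155): 13 bp
  [155,165): 10 bp
  [165,181): 16 bp
  [181,186): 5 bp
  [186,200): 14 bp
  [200,209): 9 bp
  [209,227): 18 bp
  [227,240): 13 bp
  [240,242): 2 bp

[2,2,4,4,5,5,6,6,6,8,9,9,10,10,10,10,11,11,12,13,13,13,14,15,16,18]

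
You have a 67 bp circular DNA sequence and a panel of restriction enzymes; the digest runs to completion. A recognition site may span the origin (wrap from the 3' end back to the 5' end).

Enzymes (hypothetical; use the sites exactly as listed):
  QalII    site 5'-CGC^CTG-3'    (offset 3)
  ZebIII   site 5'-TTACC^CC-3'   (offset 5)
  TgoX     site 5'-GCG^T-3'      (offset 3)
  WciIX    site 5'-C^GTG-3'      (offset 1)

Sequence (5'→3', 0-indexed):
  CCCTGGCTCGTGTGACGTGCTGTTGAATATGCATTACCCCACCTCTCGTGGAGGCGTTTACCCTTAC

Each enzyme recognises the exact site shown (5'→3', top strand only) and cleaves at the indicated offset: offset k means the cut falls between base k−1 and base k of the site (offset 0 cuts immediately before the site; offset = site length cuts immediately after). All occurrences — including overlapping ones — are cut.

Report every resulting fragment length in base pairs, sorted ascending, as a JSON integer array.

Per-enzyme occurrences:
  QalII (CGCCTG, off=3): no sites
  ZebIII TTACCCC/5: at [33, 63] ⇒ [1, 38]
  TgoX GCGT/3: at [53] ⇒ [56]
  WciIX CGTG/1: at [8, 15, 46] ⇒ [9, 16, 47]

Pooled cuts: [1, 9, 16, 38, 47, 56]

Fragments:
  1→9: 8 bp
  9→16: 7 bp
  16→38: 22 bp
  38→47: 9 bp
  47→56: 9 bp
  56→1 (wrap): 67-56+1 = 12 bp

[7,8,9,9,12,22]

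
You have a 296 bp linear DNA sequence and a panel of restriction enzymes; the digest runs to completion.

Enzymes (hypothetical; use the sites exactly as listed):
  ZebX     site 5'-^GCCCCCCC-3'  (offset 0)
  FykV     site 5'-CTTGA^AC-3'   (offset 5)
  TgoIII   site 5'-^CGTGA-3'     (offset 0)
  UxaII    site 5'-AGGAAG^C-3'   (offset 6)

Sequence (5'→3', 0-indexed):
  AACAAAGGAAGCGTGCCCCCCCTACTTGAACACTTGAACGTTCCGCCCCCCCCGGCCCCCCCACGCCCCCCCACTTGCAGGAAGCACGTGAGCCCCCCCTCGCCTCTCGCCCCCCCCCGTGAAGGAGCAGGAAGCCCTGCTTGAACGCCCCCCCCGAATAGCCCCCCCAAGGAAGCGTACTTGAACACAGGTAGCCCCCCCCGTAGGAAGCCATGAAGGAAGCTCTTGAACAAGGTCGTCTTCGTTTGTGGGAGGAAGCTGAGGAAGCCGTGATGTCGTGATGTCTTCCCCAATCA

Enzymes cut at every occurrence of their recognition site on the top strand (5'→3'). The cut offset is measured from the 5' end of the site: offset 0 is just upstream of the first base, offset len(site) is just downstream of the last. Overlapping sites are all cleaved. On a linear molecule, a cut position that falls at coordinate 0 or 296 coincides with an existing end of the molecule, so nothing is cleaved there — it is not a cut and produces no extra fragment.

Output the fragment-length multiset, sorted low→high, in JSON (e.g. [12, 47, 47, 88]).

[1,2,2,3,5,7,7,8,8,9,9,9,9,10,10,10,11,12,14,15,15,17,17,17,20,20,29]

Per-enzyme occurrences:
  ZebX GCCCCCCC/0: at [14, 44, 54, 64, 91, 108, 146, 160, 193] ⇒ [14, 44, 54, 64, 91, 108, 146, 160, 193]
  FykV CTTGAAC/5: at [24, 32, 139, 179, 224] ⇒ [29, 37, 144, 184, 229]
  TgoIII CGTGA/0: at [86, 117, 268, 276] ⇒ [86, 117, 268, 276]
  UxaII AGGAAGC/6: at [5, 78, 128, 169, 204, 216, 252, 261] ⇒ [11, 84, 134, 175, 210, 222, 258, 267]

All cut coordinates (distinct, sorted): [11, 14, 29, 37, 44, 54, 64, 84, 86, 91, 108, 117, 134, 144, 146, 160, 175, 184, 193, 210, 222, 229, 258, 267, 268, 276]

Fragment lengths:
  [0,11): 11 bp
  [11,14): 3 bp
  [14,29): 15 bp
  [29,37): 8 bp
  [37,44): 7 bp
  [44,54): 10 bp
  [54,64): 10 bp
  [64,84): 20 bp
  [84,86): 2 bp
  [86,91): 5 bp
  [91,108): 17 bp
  [108,117): 9 bp
  [117,134): 17 bp
  [134,144): 10 bp
  [144,146): 2 bp
  [146,160): 14 bp
  [160,175): 15 bp
  [175,184): 9 bp
  [184,193): 9 bp
  [193,210): 17 bp
  [210,222): 12 bp
  [222,229): 7 bp
  [229,258): 29 bp
  [258,267): 9 bp
  [267,268): 1 bp
  [268,276): 8 bp
  [276,296): 20 bp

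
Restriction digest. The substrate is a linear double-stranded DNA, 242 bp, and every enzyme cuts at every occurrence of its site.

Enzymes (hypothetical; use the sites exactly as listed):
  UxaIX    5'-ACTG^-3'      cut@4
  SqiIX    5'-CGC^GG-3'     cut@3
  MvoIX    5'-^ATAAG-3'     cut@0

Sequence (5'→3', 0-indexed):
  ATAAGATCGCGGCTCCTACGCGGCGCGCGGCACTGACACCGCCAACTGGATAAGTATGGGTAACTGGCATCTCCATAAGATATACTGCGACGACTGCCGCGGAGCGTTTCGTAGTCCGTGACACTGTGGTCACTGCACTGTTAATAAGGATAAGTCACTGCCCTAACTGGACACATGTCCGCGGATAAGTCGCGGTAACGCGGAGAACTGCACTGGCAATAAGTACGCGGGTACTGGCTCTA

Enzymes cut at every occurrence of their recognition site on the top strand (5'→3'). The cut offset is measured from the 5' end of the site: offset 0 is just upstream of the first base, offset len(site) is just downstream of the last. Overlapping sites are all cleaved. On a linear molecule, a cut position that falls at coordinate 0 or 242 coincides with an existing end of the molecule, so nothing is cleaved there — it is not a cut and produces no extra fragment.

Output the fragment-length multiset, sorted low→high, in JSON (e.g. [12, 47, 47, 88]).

Scan for sites:
  UxaIX ACTG/4: at [31, 44, 62, 83, 92, 122, 131, 136, 156, 165, 206, 211, 232] ⇒ [35, 48, 66, 87, 96, 126, 135, 140, 160, 169, 210, 215, 236]
  SqiIX CGCGG/3: at [7, 18, 25, 97, 179, 190, 198, 225] ⇒ [10, 21, 28, 100, 182, 193, 201, 228]
  MvoIX ATAAG/0: at [0, 49, 74, 143, 149, 184, 218] ⇒ [49, 74, 143, 149, 184, 218] (position 0 is a terminus of the linear molecule — no cut)

All cut coordinates (distinct, sorted): [10, 21, 28, 35, 48, 49, 66, 74, 87, 96, 100, 126, 135, 140, 143, 149, 160, 169, 182, 184, 193, 201, 210, 215, 218, 228, 236]

Fragments:
  [0,10): 10 bp
  [10,21): 11 bp
  [21,28): 7 bp
  [28,35): 7 bp
  [35,48): 13 bp
  [48,49): 1 bp
  [49,66): 17 bp
  [66,74): 8 bp
  [74,87): 13 bp
  [87,96): 9 bp
  [96,100): 4 bp
  [100,126): 26 bp
  [126,135): 9 bp
  [135,140): 5 bp
  [140,143): 3 bp
  [143,149): 6 bp
  [149,160): 11 bp
  [160,169): 9 bp
  [169,182): 13 bp
  [182,184): 2 bp
  [184,193): 9 bp
  [193,201): 8 bp
  [201,210): 9 bp
  [210,215): 5 bp
  [215,218): 3 bp
  [218,228): 10 bp
  [228,236): 8 bp
  [236,242): 6 bp

[1,2,3,3,4,5,5,6,6,7,7,8,8,8,9,9,9,9,9,10,10,11,11,13,13,13,17,26]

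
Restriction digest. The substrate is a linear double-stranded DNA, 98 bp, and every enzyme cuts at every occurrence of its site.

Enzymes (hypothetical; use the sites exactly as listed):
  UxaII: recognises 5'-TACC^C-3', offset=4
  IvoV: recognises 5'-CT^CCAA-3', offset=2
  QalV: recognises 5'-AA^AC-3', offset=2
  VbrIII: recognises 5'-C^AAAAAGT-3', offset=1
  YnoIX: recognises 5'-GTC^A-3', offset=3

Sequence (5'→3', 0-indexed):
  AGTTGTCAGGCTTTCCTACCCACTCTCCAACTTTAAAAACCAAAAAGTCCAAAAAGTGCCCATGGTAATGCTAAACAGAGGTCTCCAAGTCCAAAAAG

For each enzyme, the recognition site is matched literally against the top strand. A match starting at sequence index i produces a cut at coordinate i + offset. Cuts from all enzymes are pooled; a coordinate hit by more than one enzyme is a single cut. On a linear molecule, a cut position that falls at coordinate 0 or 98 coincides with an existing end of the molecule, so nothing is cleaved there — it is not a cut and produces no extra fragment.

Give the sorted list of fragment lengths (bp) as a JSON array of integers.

Site scan:
  UxaII TACCC/4: at [16] ⇒ [20]
  IvoV CTCCAA/2: at [24, 82] ⇒ [26, 84]
  QalV AAAC/2: at [36, 72] ⇒ [38, 74]
  VbrIII CAAAAAGT/1: at [40, 49] ⇒ [41, 50]
  YnoIX GTCA/3: at [4] ⇒ [7]

All cut coordinates (distinct, sorted): [7, 20, 26, 38, 41, 50, 74, 84]

Fragment lengths:
  [0,7): 7 bp
  [7,20): 13 bp
  [20,26): 6 bp
  [26,38): 12 bp
  [38,41): 3 bp
  [41,50): 9 bp
  [50,74): 24 bp
  [74,84): 10 bp
  [84,98): 14 bp

[3,6,7,9,10,12,13,14,24]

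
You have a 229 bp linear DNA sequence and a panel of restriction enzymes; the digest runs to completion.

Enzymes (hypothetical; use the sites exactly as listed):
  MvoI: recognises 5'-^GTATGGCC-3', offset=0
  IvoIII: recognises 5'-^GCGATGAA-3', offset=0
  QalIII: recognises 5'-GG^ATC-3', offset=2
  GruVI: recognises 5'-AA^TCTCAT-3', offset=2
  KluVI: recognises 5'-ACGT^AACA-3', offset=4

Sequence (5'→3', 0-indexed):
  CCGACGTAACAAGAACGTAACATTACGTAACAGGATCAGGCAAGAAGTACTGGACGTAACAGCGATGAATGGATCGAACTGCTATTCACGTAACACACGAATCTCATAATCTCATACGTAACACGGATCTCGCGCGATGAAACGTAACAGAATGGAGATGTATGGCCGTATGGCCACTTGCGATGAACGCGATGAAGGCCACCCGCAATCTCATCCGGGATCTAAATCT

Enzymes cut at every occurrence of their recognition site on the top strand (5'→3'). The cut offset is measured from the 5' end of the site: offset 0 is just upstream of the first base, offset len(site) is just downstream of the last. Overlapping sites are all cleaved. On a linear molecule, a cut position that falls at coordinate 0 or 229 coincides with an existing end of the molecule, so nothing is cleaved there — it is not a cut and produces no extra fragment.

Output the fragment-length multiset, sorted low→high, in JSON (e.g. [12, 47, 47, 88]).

[4,6,7,7,7,8,8,9,10,10,10,10,11,11,11,12,12,14,19,20,23]

Site scan:
  MvoI (GTATGGCC, off=0): starts [159, 167] → cuts [159, 167]
  IvoIII (GCGATGAA, off=0): starts [61, 133, 179, 188] → cuts [61, 133, 179, 188]
  QalIII (GGATC, off=2): starts [32, 70, 124, 217] → cuts [34, 72, 126, 219]
  GruVI (AATCTCAT, off=2): starts [99, 107, 206] → cuts [101, 109, 208]
  KluVI (ACGTAACA, off=4): starts [3, 14, 24, 53, 87, 115, 141] → cuts [7, 18, 28, 57, 91, 119, 145]

All cut coordinates (distinct, sorted): [7, 18, 28, 34, 57, 61, 72, 91, 101, 109, 119, 126, 133, 145, 159, 167, 179, 188, 208, 219]

Fragments:
  [0,7): 7 bp
  [7,18): 11 bp
  [18,28): 10 bp
  [28,34): 6 bp
  [34,57): 23 bp
  [57,61): 4 bp
  [61,72): 11 bp
  [72,91): 19 bp
  [91,101): 10 bp
  [101,109): 8 bp
  [109,119): 10 bp
  [119,126): 7 bp
  [126,133): 7 bp
  [133,145): 12 bp
  [145,159): 14 bp
  [159,167): 8 bp
  [167,179): 12 bp
  [179,188): 9 bp
  [188,208): 20 bp
  [208,219): 11 bp
  [219,229): 10 bp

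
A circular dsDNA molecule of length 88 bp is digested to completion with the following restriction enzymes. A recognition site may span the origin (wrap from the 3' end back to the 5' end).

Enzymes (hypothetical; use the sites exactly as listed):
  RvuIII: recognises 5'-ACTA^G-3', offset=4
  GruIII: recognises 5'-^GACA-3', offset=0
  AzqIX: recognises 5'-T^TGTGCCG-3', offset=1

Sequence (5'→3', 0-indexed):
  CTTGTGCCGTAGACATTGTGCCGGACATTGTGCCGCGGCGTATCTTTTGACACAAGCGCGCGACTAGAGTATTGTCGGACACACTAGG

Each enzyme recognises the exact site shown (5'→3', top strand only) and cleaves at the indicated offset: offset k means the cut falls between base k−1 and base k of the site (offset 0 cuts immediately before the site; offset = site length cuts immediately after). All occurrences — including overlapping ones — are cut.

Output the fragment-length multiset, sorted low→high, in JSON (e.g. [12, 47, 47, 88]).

[4,5,5,7,9,9,11,18,20]

Site scan:
  RvuIII (ACTAG, off=4): starts [62, 82] → cuts [66, 86]
  GruIII (GACA, off=0): starts [11, 23, 48, 77] → cuts [11, 23, 48, 77]
  AzqIX (TTGTGCCG, off=1): starts [1, 15, 27] → cuts [2, 16, 28]

All cut coordinates (distinct, sorted): [2, 11, 16, 23, 28, 48, 66, 77, 86]

Fragment lengths:
  2→11: 9 bp
  11→16: 5 bp
  16→23: 7 bp
  23→28: 5 bp
  28→48: 20 bp
  48→66: 18 bp
  66→77: 11 bp
  77→86: 9 bp
  86→2 (wrap): 88-86+2 = 4 bp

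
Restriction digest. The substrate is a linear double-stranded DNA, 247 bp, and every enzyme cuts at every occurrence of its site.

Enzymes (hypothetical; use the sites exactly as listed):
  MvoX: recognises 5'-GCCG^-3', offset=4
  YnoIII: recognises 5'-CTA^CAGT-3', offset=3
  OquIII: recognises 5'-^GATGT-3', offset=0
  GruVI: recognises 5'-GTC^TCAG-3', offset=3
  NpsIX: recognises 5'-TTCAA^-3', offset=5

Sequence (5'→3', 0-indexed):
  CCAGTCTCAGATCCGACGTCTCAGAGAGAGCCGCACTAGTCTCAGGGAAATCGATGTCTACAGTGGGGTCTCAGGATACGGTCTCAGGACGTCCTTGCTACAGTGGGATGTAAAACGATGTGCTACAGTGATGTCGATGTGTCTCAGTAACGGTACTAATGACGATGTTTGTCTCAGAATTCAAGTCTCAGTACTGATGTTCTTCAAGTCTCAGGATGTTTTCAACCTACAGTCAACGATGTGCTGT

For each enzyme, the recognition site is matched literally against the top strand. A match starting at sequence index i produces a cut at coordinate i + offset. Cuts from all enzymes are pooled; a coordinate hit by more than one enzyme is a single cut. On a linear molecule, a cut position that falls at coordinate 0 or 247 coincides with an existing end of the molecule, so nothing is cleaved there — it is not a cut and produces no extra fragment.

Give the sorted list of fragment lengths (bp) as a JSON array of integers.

[3,3,4,4,4,6,6,6,8,8,8,8,8,9,10,10,10,10,11,11,11,12,13,13,14,17,20]

Scan for sites:
  MvoX (GCCG, off=4): starts [29] → cuts [33]
  YnoIII (CTACAGT, off=3): starts [57, 97, 122, 226] → cuts [60, 100, 125, 229]
  OquIII (GATGT, off=0): starts [52, 106, 116, 129, 135, 163, 195, 214, 237] → cuts [52, 106, 116, 129, 135, 163, 195, 214, 237]
  GruVI (GTCTCAG, off=3): starts [3, 17, 38, 67, 80, 140, 170, 184, 207] → cuts [6, 20, 41, 70, 83, 143, 173, 187, 210]
  NpsIX (TTCAA, off=5): starts [179, 202, 220] → cuts [184, 207, 225]

Pooled cuts: [6, 20, 33, 41, 52, 60, 70, 83, 100, 106, 116, 125, 129, 135, 143, 163, 173, 184, 187, 195, 207, 210, 214, 225, 229, 237]

Fragments:
  [0,6): 6 bp
  [6,20): 14 bp
  [20,33): 13 bp
  [33,41): 8 bp
  [41,52): 11 bp
  [52,60): 8 bp
  [60,70): 10 bp
  [70,83): 13 bp
  [83,100): 17 bp
  [100,106): 6 bp
  [106,116): 10 bp
  [116,125): 9 bp
  [125,129): 4 bp
  [129,135): 6 bp
  [135,143): 8 bp
  [143,163): 20 bp
  [163,173): 10 bp
  [173,184): 11 bp
  [184,187): 3 bp
  [187,195): 8 bp
  [195,207): 12 bp
  [207,210): 3 bp
  [210,214): 4 bp
  [214,225): 11 bp
  [225,229): 4 bp
  [229,237): 8 bp
  [237,247): 10 bp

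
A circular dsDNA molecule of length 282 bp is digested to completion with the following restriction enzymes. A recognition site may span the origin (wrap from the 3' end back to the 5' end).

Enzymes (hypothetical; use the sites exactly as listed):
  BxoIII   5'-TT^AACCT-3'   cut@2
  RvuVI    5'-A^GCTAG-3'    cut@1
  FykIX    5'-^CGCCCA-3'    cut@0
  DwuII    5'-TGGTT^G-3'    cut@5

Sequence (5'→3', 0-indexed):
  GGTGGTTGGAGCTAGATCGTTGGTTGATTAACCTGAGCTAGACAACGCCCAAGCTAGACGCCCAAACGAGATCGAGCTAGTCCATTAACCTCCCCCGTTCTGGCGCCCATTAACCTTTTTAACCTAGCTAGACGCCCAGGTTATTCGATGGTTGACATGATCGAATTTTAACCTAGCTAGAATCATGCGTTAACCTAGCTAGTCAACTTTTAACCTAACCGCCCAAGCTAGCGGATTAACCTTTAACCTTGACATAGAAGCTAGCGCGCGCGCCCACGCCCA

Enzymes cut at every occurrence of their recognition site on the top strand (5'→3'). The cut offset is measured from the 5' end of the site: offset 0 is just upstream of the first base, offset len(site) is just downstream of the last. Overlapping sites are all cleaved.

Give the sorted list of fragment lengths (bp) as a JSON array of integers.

Site scan:
  BxoIII TTAACCT/2: at [27, 84, 109, 118, 167, 189, 209, 235, 242] ⇒ [29, 86, 111, 120, 169, 191, 211, 237, 244]
  RvuVI AGCTAG/1: at [9, 35, 51, 74, 125, 174, 196, 225, 258] ⇒ [10, 36, 52, 75, 126, 175, 197, 226, 259]
  FykIX CGCCCA/0: at [45, 58, 103, 132, 219, 270, 276] ⇒ [45, 58, 103, 132, 219, 270, 276]
  DwuII TGGTTG/5: at [2, 20, 148] ⇒ [7, 25, 153]

All cut coordinates (distinct, sorted): [7, 10, 25, 29, 36, 45, 52, 58, 75, 86, 103, 111, 120, 126, 132, 153, 169, 175, 191, 197, 211, 219, 226, 237, 244, 259, 270, 276]

Fragments:
  7→10: 3 bp
  10→25: 15 bp
  25→29: 4 bp
  29→36: 7 bp
  36→45: 9 bp
  45→52: 7 bp
  52→58: 6 bp
  58→75: 17 bp
  75→86: 11 bp
  86→103: 17 bp
  103→111: 8 bp
  111→120: 9 bp
  120→126: 6 bp
  126→132: 6 bp
  132→153: 21 bp
  153→169: 16 bp
  169→175: 6 bp
  175→191: 16 bp
  191→197: 6 bp
  197→211: 14 bp
  211→219: 8 bp
  219→226: 7 bp
  226→237: 11 bp
  237→244: 7 bp
  244→259: 15 bp
  259→270: 11 bp
  270→276: 6 bp
  276→7 (wrap): 282-276+7 = 13 bp

[3,4,6,6,6,6,6,6,7,7,7,7,8,8,9,9,11,11,11,13,14,15,15,16,16,17,17,21]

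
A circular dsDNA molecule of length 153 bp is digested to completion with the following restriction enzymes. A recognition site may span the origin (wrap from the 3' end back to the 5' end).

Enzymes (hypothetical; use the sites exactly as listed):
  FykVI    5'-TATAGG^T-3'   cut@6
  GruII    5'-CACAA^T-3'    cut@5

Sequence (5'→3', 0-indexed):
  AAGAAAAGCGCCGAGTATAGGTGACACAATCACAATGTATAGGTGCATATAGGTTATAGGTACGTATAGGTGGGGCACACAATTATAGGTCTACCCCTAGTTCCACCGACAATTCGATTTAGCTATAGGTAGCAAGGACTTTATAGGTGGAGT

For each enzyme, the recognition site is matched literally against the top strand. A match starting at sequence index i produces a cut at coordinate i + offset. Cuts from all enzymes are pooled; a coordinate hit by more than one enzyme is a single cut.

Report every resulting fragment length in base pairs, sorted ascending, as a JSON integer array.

[6,7,7,8,8,10,10,12,18,27,40]

Scan for sites:
  FykVI (TATAGGT, off=6): starts [15, 37, 47, 54, 64, 83, 123, 141] → cuts [21, 43, 53, 60, 70, 89, 129, 147]
  GruII (CACAAT, off=5): starts [24, 30, 77] → cuts [29, 35, 82]

Pooled cuts: [21, 29, 35, 43, 53, 60, 70, 82, 89, 129, 147]

Fragments:
  21→29: 8 bp
  29→35: 6 bp
  35→43: 8 bp
  43→53: 10 bp
  53→60: 7 bp
  60→70: 10 bp
  70→82: 12 bp
  82→89: 7 bp
  89→129: 40 bp
  129→147: 18 bp
  147→21 (wrap): 153-147+21 = 27 bp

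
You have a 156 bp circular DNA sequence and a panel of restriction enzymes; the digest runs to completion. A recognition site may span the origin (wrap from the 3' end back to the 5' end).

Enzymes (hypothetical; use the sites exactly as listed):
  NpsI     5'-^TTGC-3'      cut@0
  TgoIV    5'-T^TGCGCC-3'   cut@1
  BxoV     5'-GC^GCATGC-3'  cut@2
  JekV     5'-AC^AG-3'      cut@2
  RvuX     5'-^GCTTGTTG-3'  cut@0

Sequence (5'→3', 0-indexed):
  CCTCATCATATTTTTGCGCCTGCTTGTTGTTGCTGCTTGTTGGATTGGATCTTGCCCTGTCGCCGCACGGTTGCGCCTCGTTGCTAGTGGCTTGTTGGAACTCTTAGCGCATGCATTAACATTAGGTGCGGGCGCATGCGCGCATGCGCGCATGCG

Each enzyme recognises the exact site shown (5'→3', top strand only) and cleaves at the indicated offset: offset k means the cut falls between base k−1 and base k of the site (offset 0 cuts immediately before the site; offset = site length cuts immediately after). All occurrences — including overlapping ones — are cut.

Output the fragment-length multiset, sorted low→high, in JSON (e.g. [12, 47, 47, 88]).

Per-enzyme occurrences:
  NpsI TTGC/0: at [13, 29, 51, 70, 80] ⇒ [13, 29, 51, 70, 80]
  TgoIV TTGCGCC/1: at [13, 70] ⇒ [14, 71]
  BxoV GCGCATGC/2: at [106, 131, 139, 147] ⇒ [108, 133, 141, 149]
  JekV (ACAG, off=2): no sites
  RvuX GCTTGTTG/0: at [21, 34, 89] ⇒ [21, 34, 89]

Pooled cuts: [13, 14, 21, 29, 34, 51, 70, 71, 80, 89, 108, 133, 141, 149]

Fragments:
  13→14: 1 bp
  14→21: 7 bp
  21→29: 8 bp
  29→34: 5 bp
  34→51: 17 bp
  51→70: 19 bp
  70→71: 1 bp
  71→80: 9 bp
  80→89: 9 bp
  89→108: 19 bp
  108→133: 25 bp
  133→141: 8 bp
  141→149: 8 bp
  149→13 (wrap): 156-149+13 = 20 bp

[1,1,5,7,8,8,8,9,9,17,19,19,20,25]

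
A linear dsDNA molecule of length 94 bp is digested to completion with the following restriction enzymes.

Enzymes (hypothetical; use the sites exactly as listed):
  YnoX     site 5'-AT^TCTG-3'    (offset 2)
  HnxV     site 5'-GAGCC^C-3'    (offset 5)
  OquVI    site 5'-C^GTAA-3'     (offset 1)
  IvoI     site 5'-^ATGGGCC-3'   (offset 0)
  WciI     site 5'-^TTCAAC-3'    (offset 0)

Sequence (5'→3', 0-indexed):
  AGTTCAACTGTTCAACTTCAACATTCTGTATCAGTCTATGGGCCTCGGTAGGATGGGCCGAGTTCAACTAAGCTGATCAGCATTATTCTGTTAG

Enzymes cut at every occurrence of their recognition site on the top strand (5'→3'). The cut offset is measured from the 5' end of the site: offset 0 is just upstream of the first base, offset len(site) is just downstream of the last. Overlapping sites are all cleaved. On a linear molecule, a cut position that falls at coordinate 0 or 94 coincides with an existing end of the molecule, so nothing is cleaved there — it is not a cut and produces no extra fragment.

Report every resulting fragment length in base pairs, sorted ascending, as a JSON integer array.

Per-enzyme occurrences:
  YnoX ATTCTG/2: at [22, 84] ⇒ [24, 86]
  HnxV (GAGCCC, off=5): no sites
  OquVI (CGTAA, off=1): no sites
  IvoI ATGGGCC/0: at [37, 52] ⇒ [37, 52]
  WciI TTCAAC/0: at [2, 10, 16, 62] ⇒ [2, 10, 16, 62]

Pooled cuts: [2, 10, 16, 24, 37, 52, 62, 86]

Fragments:
  [0,2): 2 bp
  [2,10): 8 bp
  [10,16): 6 bp
  [16,24): 8 bp
  [24,37): 13 bp
  [37,52): 15 bp
  [52,62): 10 bp
  [62,86): 24 bp
  [86,94): 8 bp

[2,6,8,8,8,10,13,15,24]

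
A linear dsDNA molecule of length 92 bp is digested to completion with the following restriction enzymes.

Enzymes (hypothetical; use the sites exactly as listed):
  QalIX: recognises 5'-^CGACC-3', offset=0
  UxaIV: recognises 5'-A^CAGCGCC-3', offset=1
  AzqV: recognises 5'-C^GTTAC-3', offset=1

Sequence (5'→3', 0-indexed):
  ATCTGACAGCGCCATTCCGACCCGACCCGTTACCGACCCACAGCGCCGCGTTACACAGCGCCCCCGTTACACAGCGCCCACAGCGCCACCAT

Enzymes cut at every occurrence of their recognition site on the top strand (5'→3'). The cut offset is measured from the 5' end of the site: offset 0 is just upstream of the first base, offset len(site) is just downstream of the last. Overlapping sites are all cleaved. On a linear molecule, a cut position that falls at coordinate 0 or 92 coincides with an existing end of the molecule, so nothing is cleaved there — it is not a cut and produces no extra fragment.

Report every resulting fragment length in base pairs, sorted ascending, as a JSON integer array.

[5,5,6,6,6,6,7,9,9,10,11,12]

Site scan:
  QalIX CGACC/0: at [17, 22, 33] ⇒ [17, 22, 33]
  UxaIV ACAGCGCC/1: at [5, 39, 54, 70, 79] ⇒ [6, 40, 55, 71, 80]
  AzqV CGTTAC/1: at [27, 48, 64] ⇒ [28, 49, 65]

Pooled cuts: [6, 17, 22, 28, 33, 40, 49, 55, 65, 71, 80]

Fragment lengths:
  [0,6): 6 bp
  [6,17): 11 bp
  [17,22): 5 bp
  [22,28): 6 bp
  [28,33): 5 bp
  [33,40): 7 bp
  [40,49): 9 bp
  [49,55): 6 bp
  [55,65): 10 bp
  [65,71): 6 bp
  [71,80): 9 bp
  [80,92): 12 bp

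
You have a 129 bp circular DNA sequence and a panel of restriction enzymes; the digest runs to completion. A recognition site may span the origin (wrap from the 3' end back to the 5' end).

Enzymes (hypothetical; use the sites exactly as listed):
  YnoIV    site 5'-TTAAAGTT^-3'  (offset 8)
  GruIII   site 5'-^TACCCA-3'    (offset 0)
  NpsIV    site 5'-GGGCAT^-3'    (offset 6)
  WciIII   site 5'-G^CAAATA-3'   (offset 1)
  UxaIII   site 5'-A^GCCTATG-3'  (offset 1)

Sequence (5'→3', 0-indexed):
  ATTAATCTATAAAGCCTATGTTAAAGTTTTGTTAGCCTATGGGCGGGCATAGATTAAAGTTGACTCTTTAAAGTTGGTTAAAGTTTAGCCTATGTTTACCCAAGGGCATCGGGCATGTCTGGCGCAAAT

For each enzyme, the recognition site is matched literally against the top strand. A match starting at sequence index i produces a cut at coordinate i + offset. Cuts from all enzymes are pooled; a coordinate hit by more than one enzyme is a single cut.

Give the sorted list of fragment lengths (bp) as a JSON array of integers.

Scan for sites:
  YnoIV (TTAAAGTT, off=8): starts [20, 53, 67, 77] → cuts [28, 61, 75, 85]
  GruIII (TACCCA, off=0): starts [96] → cuts [96]
  NpsIV (GGGCAT, off=6): starts [44, 103, 110] → cuts [50, 109, 116]
  WciIII (GCAAATA, off=1): starts [123] → cuts [124]
  UxaIII (AGCCTATG, off=1): starts [12, 33, 86] → cuts [13, 34, 87]

Pooled cuts: [13, 28, 34, 50, 61, 75, 85, 87, 96, 109, 116, 124]

Fragments:
  13→28: 15 bp
  28→34: 6 bp
  34→50: 16 bp
  50→61: 11 bp
  61→75: 14 bp
  75→85: 10 bp
  85→87: 2 bp
  87→96: 9 bp
  96→109: 13 bp
  109→116: 7 bp
  116→124: 8 bp
  124→13 (wrap): 129-124+13 = 18 bp

[2,6,7,8,9,10,11,13,14,15,16,18]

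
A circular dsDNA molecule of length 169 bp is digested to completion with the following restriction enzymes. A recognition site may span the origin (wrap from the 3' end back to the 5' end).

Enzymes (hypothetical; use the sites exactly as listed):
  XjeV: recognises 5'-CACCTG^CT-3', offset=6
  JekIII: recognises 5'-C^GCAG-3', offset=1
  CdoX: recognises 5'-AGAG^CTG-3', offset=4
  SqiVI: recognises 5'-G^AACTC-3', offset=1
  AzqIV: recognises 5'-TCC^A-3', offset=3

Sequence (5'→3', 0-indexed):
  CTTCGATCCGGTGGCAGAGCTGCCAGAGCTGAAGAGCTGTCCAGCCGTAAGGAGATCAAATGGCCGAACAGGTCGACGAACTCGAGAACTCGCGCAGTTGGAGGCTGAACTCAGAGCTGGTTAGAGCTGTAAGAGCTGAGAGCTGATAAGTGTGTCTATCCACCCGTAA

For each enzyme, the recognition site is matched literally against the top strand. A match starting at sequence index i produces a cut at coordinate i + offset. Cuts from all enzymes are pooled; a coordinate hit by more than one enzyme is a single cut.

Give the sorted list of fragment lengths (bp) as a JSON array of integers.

Scan for sites:
  XjeV (CACCTGCT, off=6): no sites
  JekIII (CGCAG, off=1): starts [92] → cuts [93]
  CdoX (AGAGCTG, off=4): starts [15, 24, 32, 112, 122, 131, 138] → cuts [19, 28, 36, 116, 126, 135, 142]
  SqiVI (GAACTC, off=1): starts [77, 85, 106] → cuts [78, 86, 107]
  AzqIV (TCCA, off=3): starts [39, 158] → cuts [42, 161]

Pooled cuts: [19, 28, 36, 42, 78, 86, 93, 107, 116, 126, 135, 142, 161]

Fragment lengths:
  19→28: 9 bp
  28→36: 8 bp
  36→42: 6 bp
  42→78: 36 bp
  78→86: 8 bp
  86→93: 7 bp
  93→107: 14 bp
  107→116: 9 bp
  116→126: 10 bp
  126→135: 9 bp
  135→142: 7 bp
  142→161: 19 bp
  161→19 (wrap): 169-161+19 = 27 bp

[6,7,7,8,8,9,9,9,10,14,19,27,36]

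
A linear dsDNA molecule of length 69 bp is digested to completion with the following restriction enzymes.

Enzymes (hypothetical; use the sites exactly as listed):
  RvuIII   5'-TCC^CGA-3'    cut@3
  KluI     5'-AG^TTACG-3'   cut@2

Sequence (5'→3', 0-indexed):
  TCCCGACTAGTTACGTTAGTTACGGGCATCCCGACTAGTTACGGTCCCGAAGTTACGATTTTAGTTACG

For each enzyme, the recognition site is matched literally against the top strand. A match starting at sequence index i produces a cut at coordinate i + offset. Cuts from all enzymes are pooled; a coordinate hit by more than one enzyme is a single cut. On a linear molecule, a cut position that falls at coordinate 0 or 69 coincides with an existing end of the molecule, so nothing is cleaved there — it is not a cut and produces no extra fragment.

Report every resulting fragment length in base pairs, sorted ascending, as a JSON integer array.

[3,5,5,7,7,9,9,12,12]

Site scan:
  RvuIII TCCCGA/3: at [0, 28, 44] ⇒ [3, 31, 47]
  KluI AGTTACG/2: at [8, 17, 36, 50, 62] ⇒ [10, 19, 38, 52, 64]

All cut coordinates (distinct, sorted): [3, 10, 19, 31, 38, 47, 52, 64]

Fragments:
  [0,3): 3 bp
  [3,10): 7 bp
  [10,19): 9 bp
  [19,31): 12 bp
  [31,38): 7 bp
  [38,47): 9 bp
  [47,52): 5 bp
  [52,64): 12 bp
  [64,69): 5 bp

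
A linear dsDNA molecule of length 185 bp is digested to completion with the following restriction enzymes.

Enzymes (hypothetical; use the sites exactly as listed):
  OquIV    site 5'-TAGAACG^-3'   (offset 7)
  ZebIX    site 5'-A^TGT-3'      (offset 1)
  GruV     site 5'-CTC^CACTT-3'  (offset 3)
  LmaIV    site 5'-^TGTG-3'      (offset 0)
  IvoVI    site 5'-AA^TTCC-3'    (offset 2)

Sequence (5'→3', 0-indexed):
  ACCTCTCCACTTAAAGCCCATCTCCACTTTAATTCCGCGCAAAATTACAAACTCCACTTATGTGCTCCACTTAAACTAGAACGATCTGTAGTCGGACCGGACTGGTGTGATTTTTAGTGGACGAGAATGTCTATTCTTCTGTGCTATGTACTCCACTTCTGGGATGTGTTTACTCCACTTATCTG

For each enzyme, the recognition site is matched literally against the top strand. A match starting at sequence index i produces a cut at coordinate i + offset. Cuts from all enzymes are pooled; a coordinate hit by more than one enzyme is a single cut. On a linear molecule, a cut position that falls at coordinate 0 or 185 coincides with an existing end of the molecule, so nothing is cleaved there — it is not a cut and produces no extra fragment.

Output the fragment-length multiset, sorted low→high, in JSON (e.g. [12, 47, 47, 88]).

Scan for sites:
  OquIV TAGAACG/7: at [76] ⇒ [83]
  ZebIX ATGT/1: at [59, 126, 145, 163] ⇒ [60, 127, 146, 164]
  GruV CTCCACTT/3: at [4, 21, 51, 64, 150, 172] ⇒ [7, 24, 54, 67, 153, 175]
  LmaIV TGTG/0: at [60, 105, 139, 164] ⇒ [60, 105, 139, 164]
  IvoVI AATTCC/2: at [30] ⇒ [32]

Pooled cuts: [7, 24, 32, 54, 60, 67, 83, 105, 127, 139, 146, 153, 164, 175]

Fragment lengths:
  [0,7): 7 bp
  [7,24): 17 bp
  [24,32): 8 bp
  [32,54): 22 bp
  [54,60): 6 bp
  [60,67): 7 bp
  [67,83): 16 bp
  [83,105): 22 bp
  [105,127): 22 bp
  [127,139): 12 bp
  [139,146): 7 bp
  [146,153): 7 bp
  [153,164): 11 bp
  [164,175): 11 bp
  [175,185): 10 bp

[6,7,7,7,7,8,10,11,11,12,16,17,22,22,22]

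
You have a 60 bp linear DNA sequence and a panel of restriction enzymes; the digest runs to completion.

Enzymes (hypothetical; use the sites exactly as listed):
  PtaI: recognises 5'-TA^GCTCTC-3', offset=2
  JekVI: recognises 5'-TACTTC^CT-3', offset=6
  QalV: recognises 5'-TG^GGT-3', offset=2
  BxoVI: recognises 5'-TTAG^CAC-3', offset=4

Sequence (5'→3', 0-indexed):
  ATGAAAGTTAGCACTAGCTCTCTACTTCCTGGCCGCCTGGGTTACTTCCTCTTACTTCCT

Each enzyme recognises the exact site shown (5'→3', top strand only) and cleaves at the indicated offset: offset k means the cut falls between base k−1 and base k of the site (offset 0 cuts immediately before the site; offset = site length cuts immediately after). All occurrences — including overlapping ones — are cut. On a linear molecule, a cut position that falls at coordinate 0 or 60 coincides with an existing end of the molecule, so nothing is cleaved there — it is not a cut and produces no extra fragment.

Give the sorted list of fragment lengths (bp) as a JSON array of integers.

[2,5,9,10,11,11,12]

Scan for sites:
  PtaI (TAGCTCTC, off=2): starts [14] → cuts [16]
  JekVI (TACTTCCT, off=6): starts [22, 42, 52] → cuts [28, 48, 58]
  QalV (TGGGT, off=2): starts [37] → cuts [39]
  BxoVI (TTAGCAC, off=4): starts [7] → cuts [11]

Pooled cuts: [11, 16, 28, 39, 48, 58]

Fragment lengths:
  [0,11): 11 bp
  [11,16): 5 bp
  [16,28): 12 bp
  [28,39): 11 bp
  [39,48): 9 bp
  [48,58): 10 bp
  [58,60): 2 bp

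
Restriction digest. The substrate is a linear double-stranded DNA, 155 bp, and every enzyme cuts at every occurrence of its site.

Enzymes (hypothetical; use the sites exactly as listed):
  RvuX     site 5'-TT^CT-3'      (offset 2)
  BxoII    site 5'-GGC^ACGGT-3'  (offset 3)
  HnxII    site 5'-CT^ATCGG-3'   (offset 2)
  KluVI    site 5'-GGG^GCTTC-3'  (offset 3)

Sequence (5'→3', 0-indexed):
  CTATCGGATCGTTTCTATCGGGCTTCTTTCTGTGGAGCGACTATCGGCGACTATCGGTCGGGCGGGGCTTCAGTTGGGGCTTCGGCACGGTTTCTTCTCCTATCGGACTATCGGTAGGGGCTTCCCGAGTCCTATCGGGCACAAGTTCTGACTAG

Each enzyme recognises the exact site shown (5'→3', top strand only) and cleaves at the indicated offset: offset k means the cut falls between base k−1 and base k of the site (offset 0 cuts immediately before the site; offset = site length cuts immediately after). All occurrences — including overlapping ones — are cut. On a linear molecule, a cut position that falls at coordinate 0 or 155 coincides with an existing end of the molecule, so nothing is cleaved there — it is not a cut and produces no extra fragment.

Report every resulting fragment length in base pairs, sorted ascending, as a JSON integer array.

Scan for sites:
  RvuX (TTCT, off=2): starts [12, 23, 27, 91, 94, 145] → cuts [14, 25, 29, 93, 96, 147]
  BxoII (GGCACGGT, off=3): starts [83] → cuts [86]
  HnxII (CTATCGG, off=2): starts [0, 14, 40, 50, 99, 107, 131] → cuts [2, 16, 42, 52, 101, 109, 133]
  KluVI (GGGGCTTC, off=3): starts [63, 75, 116] → cuts [66, 78, 119]

Pooled cuts: [2, 14, 16, 25, 29, 42, 52, 66, 78, 86, 93, 96, 101, 109, 119, 133, 147]

Fragments:
  [0,2): 2 bp
  [2,14): 12 bp
  [14,16): 2 bp
  [16,25): 9 bp
  [25,29): 4 bp
  [29,42): 13 bp
  [42,52): 10 bp
  [52,66): 14 bp
  [66,78): 12 bp
  [78,86): 8 bp
  [86,93): 7 bp
  [93,96): 3 bp
  [96,101): 5 bp
  [101,109): 8 bp
  [109,119): 10 bp
  [119,133): 14 bp
  [133,147): 14 bp
  [147,155): 8 bp

[2,2,3,4,5,7,8,8,8,9,10,10,12,12,13,14,14,14]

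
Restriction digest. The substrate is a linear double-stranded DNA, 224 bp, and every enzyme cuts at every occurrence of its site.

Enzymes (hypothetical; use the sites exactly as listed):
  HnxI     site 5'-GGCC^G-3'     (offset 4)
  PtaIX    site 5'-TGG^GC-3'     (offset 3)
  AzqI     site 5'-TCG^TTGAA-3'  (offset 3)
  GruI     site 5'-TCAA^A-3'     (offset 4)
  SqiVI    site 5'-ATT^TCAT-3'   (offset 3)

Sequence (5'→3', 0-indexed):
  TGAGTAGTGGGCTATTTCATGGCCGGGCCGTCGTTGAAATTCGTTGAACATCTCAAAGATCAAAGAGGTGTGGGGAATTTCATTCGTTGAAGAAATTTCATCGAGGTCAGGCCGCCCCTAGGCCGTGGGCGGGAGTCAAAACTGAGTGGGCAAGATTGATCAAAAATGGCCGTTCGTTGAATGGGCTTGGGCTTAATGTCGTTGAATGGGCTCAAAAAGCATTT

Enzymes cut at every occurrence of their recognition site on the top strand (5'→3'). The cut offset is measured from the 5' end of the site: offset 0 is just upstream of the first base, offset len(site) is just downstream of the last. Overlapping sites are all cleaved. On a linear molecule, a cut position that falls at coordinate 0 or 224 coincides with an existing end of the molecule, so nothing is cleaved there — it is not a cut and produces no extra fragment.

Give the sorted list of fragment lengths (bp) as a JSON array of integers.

[4,4,5,5,6,6,6,7,7,8,8,8,8,9,10,10,10,11,11,11,11,13,14,16,16]

Scan for sites:
  HnxI (GGCCG, off=4): starts [20, 25, 109, 120, 167] → cuts [24, 29, 113, 124, 171]
  PtaIX (TGGGC, off=3): starts [7, 125, 146, 181, 187, 206] → cuts [10, 128, 149, 184, 190, 209]
  AzqI (TCGTTGAA, off=3): starts [30, 40, 83, 173, 198] → cuts [33, 43, 86, 176, 201]
  GruI (TCAAA, off=4): starts [52, 59, 135, 159, 211] → cuts [56, 63, 139, 163, 215]
  SqiVI (ATTTCAT, off=3): starts [13, 76, 94] → cuts [16, 79, 97]

Pooled cuts: [10, 16, 24, 29, 33, 43, 56, 63, 79, 86, 97, 113, 124, 128, 139, 149, 163, 171, 176, 184, 190, 201, 209, 215]

Fragment lengths:
  [0,10): 10 bp
  [10,16): 6 bp
  [16,24): 8 bp
  [24,29): 5 bp
  [29,33): 4 bp
  [33,43): 10 bp
  [43,56): 13 bp
  [56,63): 7 bp
  [63,79): 16 bp
  [79,86): 7 bp
  [86,97): 11 bp
  [97,113): 16 bp
  [113,124): 11 bp
  [124,128): 4 bp
  [128,139): 11 bp
  [139,149): 10 bp
  [149,163): 14 bp
  [163,171): 8 bp
  [171,176): 5 bp
  [176,184): 8 bp
  [184,190): 6 bp
  [190,201): 11 bp
  [201,209): 8 bp
  [209,215): 6 bp
  [215,224): 9 bp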